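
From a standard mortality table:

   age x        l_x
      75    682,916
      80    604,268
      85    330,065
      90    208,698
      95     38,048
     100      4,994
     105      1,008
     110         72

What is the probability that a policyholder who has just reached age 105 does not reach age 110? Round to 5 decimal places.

P(die before 110 | alive at 105) = 1 − l_110/l_105 = 1 − 72/1,008 = (936)/1,008 = 0.928571.

0.92857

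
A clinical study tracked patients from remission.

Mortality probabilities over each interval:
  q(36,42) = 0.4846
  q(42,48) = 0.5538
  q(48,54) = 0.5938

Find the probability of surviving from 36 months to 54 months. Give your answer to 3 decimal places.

0.093

The overall survival probability is (1 − 0.4846) × (1 − 0.5538) × (1 − 0.5938).
= 0.5154 × 0.4462 × 0.4062 = 0.093414.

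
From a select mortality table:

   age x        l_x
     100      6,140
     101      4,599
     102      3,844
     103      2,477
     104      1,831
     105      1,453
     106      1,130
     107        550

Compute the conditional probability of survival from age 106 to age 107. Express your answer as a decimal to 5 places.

We want 1p106 = l_107/l_106.
The conditional survival probability is l_107/l_106 = 550/1,130 = 0.486726.

0.48673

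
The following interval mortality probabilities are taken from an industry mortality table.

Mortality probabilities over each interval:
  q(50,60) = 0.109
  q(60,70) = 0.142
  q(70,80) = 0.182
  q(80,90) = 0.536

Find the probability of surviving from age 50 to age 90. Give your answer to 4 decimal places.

Survival from 50 to 90 is the product of surviving each interval: (1 − 0.109) × (1 − 0.142) × (1 − 0.182) × (1 − 0.536).
= 0.891 × 0.858 × 0.818 × 0.464 = 0.290159.

0.2902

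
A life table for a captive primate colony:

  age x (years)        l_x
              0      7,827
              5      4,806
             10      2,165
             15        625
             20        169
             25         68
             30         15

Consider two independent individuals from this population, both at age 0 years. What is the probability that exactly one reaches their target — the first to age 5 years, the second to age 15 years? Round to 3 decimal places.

p₁ = l_5/l_0 = 4,806/7,827 = 0.614028; p₂ = l_15/l_0 = 625/7,827 = 0.079852.
P(exactly one) = p₁(1−p₂) + (1−p₁)p₂ = 0.564997 + 0.030821 = 0.595817.

0.596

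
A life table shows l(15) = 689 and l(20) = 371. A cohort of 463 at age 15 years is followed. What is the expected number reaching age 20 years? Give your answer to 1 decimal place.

The relevant probability is 371/689 = 0.538462.
Expected number = 463 × 0.538462 = 249.3.

249.3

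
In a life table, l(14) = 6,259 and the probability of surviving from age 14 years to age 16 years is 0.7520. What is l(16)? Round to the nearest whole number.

4707

l(16) = l(14) × p = 6,259 × 0.7520 = 4707.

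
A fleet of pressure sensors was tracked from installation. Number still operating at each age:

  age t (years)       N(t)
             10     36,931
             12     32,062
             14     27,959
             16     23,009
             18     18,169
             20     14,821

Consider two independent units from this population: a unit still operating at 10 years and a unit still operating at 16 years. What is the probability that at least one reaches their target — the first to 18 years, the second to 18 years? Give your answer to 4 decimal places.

p₁ = N(18)/N(10) = 18,169/36,931 = 0.491972; p₂ = N(18)/N(16) = 18,169/23,009 = 0.789648.
P(at least one) = 1 − (1−p₁)(1−p₂) = 1 − 0.508028 × 0.210352 = 0.893135.

0.8931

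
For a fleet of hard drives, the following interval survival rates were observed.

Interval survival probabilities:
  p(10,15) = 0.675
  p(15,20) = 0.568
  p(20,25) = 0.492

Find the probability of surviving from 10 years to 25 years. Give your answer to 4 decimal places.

P(survive 10→25) = 0.675 × 0.568 × 0.492.
= 0.188633.

0.1886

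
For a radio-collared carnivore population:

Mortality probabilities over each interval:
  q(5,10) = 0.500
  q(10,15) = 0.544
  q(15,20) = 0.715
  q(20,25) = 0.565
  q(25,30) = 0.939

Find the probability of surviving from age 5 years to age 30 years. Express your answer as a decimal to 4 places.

0.0017

Chaining the interval survival probabilities: (1 − 0.500) × (1 − 0.544) × (1 − 0.715) × (1 − 0.565) × (1 − 0.939).
= 0.500 × 0.456 × 0.285 × 0.435 × 0.061 = 0.001724.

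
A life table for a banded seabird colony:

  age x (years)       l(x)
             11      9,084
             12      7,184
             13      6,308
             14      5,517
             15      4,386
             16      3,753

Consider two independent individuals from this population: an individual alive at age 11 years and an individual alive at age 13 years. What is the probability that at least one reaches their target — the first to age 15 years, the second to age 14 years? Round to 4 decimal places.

0.9351

p₁ = l(15)/l(11) = 4,386/9,084 = 0.482827; p₂ = l(14)/l(13) = 5,517/6,308 = 0.874604.
P(at least one) = 1 − (1−p₁)(1−p₂) = 1 − 0.517173 × 0.125396 = 0.935149.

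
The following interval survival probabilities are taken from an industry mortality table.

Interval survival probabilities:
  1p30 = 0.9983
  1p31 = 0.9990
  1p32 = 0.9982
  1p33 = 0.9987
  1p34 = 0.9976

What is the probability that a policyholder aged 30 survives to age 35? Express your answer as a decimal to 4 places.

0.9918

Survival from 30 to 35 is the product of surviving each interval: 0.9983 × 0.9990 × 0.9982 × 0.9987 × 0.9976.
= 0.991826.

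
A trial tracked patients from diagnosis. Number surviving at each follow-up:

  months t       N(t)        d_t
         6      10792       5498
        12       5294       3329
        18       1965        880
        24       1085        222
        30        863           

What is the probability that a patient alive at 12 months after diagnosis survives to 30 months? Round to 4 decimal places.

The conditional survival probability is N(30)/N(12) = 863/5294 = 0.163015.

0.1630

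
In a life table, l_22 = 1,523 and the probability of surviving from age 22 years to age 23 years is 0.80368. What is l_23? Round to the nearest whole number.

1224

l_23 = l_22 × p = 1,523 × 0.80368 = 1224.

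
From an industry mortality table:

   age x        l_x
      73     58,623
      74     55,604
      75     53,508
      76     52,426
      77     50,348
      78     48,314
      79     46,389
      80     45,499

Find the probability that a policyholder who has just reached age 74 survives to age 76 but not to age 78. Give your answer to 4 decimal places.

0.0740

We want 2|2q74 = (l_76 − l_78)/l_74.
This is the probability of reaching 76 but not 78, conditional on being alive at 74: (l_76 − l_78) / l_74.
= (52,426 − 48,314) / 55,604 = 4,112 / 55,604 = 0.073952.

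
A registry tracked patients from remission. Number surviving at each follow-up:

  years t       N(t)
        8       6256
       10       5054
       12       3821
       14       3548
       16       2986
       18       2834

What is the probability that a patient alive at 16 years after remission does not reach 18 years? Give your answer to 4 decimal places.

0.0509

P(die before 18 | alive at 16) = 1 − N(18)/N(16) = 1 − 2834/2986 = (152)/2986 = 0.050904.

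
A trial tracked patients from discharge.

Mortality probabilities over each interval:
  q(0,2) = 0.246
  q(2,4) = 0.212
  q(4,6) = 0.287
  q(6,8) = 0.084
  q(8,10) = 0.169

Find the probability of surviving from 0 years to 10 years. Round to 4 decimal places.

0.3225

Survival from 0 to 10 is the product of surviving each interval: (1 − 0.246) × (1 − 0.212) × (1 − 0.287) × (1 − 0.084) × (1 − 0.169).
= 0.754 × 0.788 × 0.713 × 0.916 × 0.831 = 0.322466.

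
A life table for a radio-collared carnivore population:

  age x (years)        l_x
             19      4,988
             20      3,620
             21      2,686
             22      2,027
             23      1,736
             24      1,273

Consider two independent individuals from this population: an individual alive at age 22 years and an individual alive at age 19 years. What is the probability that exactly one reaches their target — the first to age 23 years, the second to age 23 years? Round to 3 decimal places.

0.608

p₁ = l_23/l_22 = 1,736/2,027 = 0.856438; p₂ = l_23/l_19 = 1,736/4,988 = 0.348035.
P(exactly one) = p₁(1−p₂) + (1−p₁)p₂ = 0.558368 + 0.049965 = 0.608332.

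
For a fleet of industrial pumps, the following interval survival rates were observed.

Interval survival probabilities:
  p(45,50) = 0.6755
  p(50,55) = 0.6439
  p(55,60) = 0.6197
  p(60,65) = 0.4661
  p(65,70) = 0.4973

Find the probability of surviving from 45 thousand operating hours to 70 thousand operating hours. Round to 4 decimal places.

P(survive 45→70) = 0.6755 × 0.6439 × 0.6197 × 0.4661 × 0.4973.
= 0.062477.

0.0625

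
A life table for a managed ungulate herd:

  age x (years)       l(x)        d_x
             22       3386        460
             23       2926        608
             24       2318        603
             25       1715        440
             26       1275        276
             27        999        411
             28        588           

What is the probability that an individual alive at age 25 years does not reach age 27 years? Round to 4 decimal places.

P(die before 27 | alive at 25) = 1 − l(27)/l(25) = 1 − 999/1715 = (716)/1715 = 0.417493.

0.4175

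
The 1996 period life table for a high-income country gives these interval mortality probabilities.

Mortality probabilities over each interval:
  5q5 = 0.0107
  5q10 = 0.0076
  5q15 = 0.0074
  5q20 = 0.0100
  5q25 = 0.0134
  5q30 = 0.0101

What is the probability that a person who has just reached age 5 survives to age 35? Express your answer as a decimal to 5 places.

Survival from 5 to 35 is the product of surviving each interval: (1 − 0.0107) × (1 − 0.0076) × (1 − 0.0074) × (1 − 0.0100) × (1 − 0.0134) × (1 − 0.0101).
= 0.9893 × 0.9924 × 0.9926 × 0.9900 × 0.9866 × 0.9899 = 0.942229.

0.94223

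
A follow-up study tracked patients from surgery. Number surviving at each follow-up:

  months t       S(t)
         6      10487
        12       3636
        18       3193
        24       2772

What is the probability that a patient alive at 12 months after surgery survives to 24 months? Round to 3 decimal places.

The conditional survival probability is S(24)/S(12) = 2772/3636 = 0.762376.

0.762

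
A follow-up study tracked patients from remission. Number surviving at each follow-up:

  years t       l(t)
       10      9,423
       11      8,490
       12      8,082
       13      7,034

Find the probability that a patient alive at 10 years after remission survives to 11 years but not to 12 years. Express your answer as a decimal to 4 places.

0.0433

This is the probability of reaching 11 but not 12, conditional on being alive at 10: (l(11) − l(12)) / l(10).
= (8,490 − 8,082) / 9,423 = 408 / 9,423 = 0.043298.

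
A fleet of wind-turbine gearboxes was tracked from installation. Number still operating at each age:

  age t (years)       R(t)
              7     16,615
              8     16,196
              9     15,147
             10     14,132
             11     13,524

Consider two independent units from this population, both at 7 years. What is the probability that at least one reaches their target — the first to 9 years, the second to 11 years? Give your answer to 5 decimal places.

0.98356

p₁ = R(9)/R(7) = 15,147/16,615 = 0.911646; p₂ = R(11)/R(7) = 13,524/16,615 = 0.813963.
P(at least one) = 1 − (1−p₁)(1−p₂) = 1 − 0.088354 × 0.186037 = 0.983563.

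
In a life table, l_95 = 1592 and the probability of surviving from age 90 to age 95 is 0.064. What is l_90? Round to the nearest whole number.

l_90 = l_95 / p = 1592 / 0.064 = 24875.

24875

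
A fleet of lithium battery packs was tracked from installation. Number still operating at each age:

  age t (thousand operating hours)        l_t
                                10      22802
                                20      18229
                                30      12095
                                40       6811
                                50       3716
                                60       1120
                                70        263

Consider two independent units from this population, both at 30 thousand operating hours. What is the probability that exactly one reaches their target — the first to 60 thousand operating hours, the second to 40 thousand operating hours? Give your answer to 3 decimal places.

0.551

p₁ = l_60/l_30 = 1120/12095 = 0.092600; p₂ = l_40/l_30 = 6811/12095 = 0.563125.
P(exactly one) = p₁(1−p₂) + (1−p₁)p₂ = 0.040455 + 0.510980 = 0.551434.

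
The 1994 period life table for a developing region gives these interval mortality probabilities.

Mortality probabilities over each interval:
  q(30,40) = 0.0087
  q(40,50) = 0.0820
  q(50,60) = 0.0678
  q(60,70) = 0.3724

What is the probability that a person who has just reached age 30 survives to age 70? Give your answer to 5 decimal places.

P(survive 30→70) = (1 − 0.0087) × (1 − 0.0820) × (1 − 0.0678) × (1 − 0.3724).
= 0.9913 × 0.9180 × 0.9322 × 0.6276 = 0.532402.

0.53240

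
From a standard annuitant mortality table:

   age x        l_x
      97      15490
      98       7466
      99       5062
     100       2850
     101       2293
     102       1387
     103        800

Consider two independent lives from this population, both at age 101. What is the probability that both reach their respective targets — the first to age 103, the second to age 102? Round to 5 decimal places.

p₁ = l_103/l_101 = 800/2293 = 0.348888; p₂ = l_102/l_101 = 1387/2293 = 0.604884.
P(both) = p₁ × p₂ = 0.348888 × 0.604884 = 0.211037.

0.21104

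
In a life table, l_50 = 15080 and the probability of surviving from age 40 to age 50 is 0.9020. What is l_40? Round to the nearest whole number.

l_40 = l_50 / p = 15080 / 0.9020 = 16718.

16718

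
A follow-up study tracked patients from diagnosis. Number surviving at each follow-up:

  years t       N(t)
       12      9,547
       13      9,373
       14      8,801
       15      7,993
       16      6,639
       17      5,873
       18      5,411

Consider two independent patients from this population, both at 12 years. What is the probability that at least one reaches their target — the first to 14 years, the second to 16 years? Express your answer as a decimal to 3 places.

0.976

p₁ = N(14)/N(12) = 8,801/9,547 = 0.921860; p₂ = N(16)/N(12) = 6,639/9,547 = 0.695402.
P(at least one) = 1 − (1−p₁)(1−p₂) = 1 − 0.078140 × 0.304598 = 0.976199.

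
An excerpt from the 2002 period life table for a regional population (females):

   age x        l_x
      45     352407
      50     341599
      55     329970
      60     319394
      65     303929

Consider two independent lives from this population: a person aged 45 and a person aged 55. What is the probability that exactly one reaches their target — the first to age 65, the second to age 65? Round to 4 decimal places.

0.1948

p₁ = l_65/l_45 = 303929/352407 = 0.862437; p₂ = l_65/l_55 = 303929/329970 = 0.921081.
P(exactly one) = p₁(1−p₂) + (1−p₁)p₂ = 0.068063 + 0.126707 = 0.194769.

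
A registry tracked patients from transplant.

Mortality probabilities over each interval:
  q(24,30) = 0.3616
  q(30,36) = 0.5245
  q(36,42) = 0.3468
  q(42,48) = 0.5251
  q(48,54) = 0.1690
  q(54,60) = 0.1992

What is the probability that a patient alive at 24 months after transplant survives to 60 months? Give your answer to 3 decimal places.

Survival from 24 to 60 is the product of surviving each interval: (1 − 0.3616) × (1 − 0.5245) × (1 − 0.3468) × (1 − 0.5251) × (1 − 0.1690) × (1 − 0.1992).
= 0.6384 × 0.4755 × 0.6532 × 0.4749 × 0.8310 × 0.8008 = 0.062664.

0.063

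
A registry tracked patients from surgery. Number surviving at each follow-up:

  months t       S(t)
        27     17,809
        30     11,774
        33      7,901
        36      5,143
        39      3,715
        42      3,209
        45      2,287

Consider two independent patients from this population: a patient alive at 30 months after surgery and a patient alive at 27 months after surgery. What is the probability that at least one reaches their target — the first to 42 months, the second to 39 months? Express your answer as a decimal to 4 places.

p₁ = S(42)/S(30) = 3,209/11,774 = 0.272550; p₂ = S(39)/S(27) = 3,715/17,809 = 0.208602.
P(at least one) = 1 − (1−p₁)(1−p₂) = 1 − 0.727450 × 0.791398 = 0.424298.

0.4243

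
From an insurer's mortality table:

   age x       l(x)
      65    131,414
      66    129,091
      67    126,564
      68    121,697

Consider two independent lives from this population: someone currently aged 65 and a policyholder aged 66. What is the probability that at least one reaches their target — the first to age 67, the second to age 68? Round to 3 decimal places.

0.998

p₁ = l(67)/l(65) = 126,564/131,414 = 0.963094; p₂ = l(68)/l(66) = 121,697/129,091 = 0.942723.
P(at least one) = 1 − (1−p₁)(1−p₂) = 1 − 0.036906 × 0.057277 = 0.997886.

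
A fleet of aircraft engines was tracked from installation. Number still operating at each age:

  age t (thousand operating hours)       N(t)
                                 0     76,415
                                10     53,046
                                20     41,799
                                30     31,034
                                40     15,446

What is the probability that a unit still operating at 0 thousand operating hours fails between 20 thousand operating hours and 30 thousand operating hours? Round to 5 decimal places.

0.14088

This is the probability of reaching 20 but not 30, conditional on being operational at 0: (N(20) − N(30)) / N(0).
= (41,799 − 31,034) / 76,415 = 10,765 / 76,415 = 0.140875.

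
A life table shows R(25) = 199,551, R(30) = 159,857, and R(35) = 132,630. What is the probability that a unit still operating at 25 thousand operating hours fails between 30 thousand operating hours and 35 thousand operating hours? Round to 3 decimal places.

0.136

This is the probability of reaching 30 but not 35, conditional on being operational at 25: (R(30) − R(35)) / R(25).
= (159,857 − 132,630) / 199,551 = 27,227 / 199,551 = 0.136441.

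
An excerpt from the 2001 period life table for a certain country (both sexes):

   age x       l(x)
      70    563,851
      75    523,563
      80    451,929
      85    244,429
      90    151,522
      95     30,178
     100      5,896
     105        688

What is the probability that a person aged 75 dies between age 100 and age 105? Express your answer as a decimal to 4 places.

0.0099

This is the probability of reaching 100 but not 105, conditional on being alive at 75: (l(100) − l(105)) / l(75).
= (5,896 − 688) / 523,563 = 5,208 / 523,563 = 0.009947.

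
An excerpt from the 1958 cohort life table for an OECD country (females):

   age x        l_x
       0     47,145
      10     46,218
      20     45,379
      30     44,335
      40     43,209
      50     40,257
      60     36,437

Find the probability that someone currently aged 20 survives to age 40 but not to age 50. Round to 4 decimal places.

0.0651

We want 20|10q20 = (l_40 − l_50)/l_20.
This is the probability of reaching 40 but not 50, conditional on being alive at 20: (l_40 − l_50) / l_20.
= (43,209 − 40,257) / 45,379 = 2,952 / 45,379 = 0.065052.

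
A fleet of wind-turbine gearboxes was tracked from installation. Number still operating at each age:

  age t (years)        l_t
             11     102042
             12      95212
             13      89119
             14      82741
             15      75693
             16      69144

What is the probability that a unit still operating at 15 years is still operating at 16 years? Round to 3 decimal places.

0.913

The conditional survival probability is l_16/l_15 = 69144/75693 = 0.913479.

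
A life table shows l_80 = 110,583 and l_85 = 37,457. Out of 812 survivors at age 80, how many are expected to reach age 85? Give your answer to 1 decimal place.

The relevant probability is 37,457/110,583 = 0.338723.
Expected number = 812 × 0.338723 = 275.0.

275.0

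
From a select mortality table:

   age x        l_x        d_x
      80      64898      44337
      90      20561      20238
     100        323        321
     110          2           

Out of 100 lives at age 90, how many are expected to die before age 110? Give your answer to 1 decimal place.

The relevant probability is 1 − 2/20561 = 0.999903.
Expected number = 100 × 0.999903 = 100.0.

100.0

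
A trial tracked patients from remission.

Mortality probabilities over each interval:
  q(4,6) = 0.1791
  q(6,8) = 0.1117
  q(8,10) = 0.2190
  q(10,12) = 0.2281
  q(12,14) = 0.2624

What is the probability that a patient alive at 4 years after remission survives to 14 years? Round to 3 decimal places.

Survival from 4 to 14 is the product of surviving each interval: (1 − 0.1791) × (1 − 0.1117) × (1 − 0.2190) × (1 − 0.2281) × (1 − 0.2624).
= 0.8209 × 0.8883 × 0.7810 × 0.7719 × 0.7376 = 0.324252.

0.324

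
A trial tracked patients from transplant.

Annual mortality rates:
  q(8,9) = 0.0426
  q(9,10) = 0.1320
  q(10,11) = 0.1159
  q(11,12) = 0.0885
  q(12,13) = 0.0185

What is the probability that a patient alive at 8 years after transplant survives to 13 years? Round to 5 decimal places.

The overall survival probability is (1 − 0.0426) × (1 − 0.1320) × (1 − 0.1159) × (1 − 0.0885) × (1 − 0.0185).
= 0.9574 × 0.8680 × 0.8841 × 0.9115 × 0.9815 = 0.657297.

0.65730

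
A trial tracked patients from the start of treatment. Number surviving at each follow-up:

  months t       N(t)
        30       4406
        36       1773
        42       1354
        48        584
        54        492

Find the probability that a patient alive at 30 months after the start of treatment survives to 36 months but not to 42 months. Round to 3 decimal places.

0.095

This is the probability of reaching 36 but not 42, conditional on being alive at 30: (N(36) − N(42)) / N(30).
= (1773 − 1354) / 4406 = 419 / 4406 = 0.095098.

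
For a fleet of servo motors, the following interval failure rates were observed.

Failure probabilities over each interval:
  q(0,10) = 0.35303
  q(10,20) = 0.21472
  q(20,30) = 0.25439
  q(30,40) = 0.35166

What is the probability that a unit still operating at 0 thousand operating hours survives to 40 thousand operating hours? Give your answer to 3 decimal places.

0.246

Chaining the interval survival probabilities: (1 − 0.35303) × (1 − 0.21472) × (1 − 0.25439) × (1 − 0.35166).
= 0.64697 × 0.78528 × 0.74561 × 0.64834 = 0.245597.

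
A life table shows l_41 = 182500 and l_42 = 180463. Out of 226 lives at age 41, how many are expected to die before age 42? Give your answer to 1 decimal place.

2.5

The relevant probability is 1 − 180463/182500 = 0.011162.
Expected number = 226 × 0.011162 = 2.5.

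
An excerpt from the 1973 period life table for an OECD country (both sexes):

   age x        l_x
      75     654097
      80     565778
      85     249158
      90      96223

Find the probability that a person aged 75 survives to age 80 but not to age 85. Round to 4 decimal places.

0.4841

We want 5|5q75 = (l_80 − l_85)/l_75.
This is the probability of reaching 80 but not 85, conditional on being alive at 75: (l_80 − l_85) / l_75.
= (565778 − 249158) / 654097 = 316620 / 654097 = 0.484057.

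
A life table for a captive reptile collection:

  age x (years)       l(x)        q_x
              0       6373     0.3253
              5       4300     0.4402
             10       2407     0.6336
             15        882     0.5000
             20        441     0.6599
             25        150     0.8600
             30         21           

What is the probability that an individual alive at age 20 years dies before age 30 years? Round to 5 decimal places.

0.95238

P(die before 30 | alive at 20) = 1 − l(30)/l(20) = 1 − 21/441 = (420)/441 = 0.952381.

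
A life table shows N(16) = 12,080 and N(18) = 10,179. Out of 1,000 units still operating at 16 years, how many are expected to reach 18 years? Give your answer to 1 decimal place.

842.6

The relevant probability is 10,179/12,080 = 0.842632.
Expected number = 1,000 × 0.842632 = 842.6.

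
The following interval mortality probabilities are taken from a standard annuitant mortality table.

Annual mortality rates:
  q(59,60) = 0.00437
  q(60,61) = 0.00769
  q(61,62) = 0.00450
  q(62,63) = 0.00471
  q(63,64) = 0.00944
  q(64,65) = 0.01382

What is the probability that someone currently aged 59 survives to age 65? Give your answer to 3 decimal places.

0.956

P(survive 59→65) = (1 − 0.00437) × (1 − 0.00769) × (1 − 0.00450) × (1 − 0.00471) × (1 − 0.00944) × (1 − 0.01382).
= 0.99563 × 0.99231 × 0.99550 × 0.99529 × 0.99056 × 0.98618 = 0.956254.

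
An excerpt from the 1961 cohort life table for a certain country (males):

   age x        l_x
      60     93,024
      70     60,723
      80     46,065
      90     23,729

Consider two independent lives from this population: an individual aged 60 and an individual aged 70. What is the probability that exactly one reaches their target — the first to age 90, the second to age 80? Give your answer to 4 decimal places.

p₁ = l_90/l_60 = 23,729/93,024 = 0.255085; p₂ = l_80/l_70 = 46,065/60,723 = 0.758609.
P(exactly one) = p₁(1−p₂) + (1−p₁)p₂ = 0.061575 + 0.565099 = 0.626674.

0.6267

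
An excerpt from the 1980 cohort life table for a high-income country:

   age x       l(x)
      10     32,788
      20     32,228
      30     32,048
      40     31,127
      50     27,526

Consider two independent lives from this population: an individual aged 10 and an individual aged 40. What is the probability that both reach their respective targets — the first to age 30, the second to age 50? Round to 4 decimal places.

0.8644

p₁ = l(30)/l(10) = 32,048/32,788 = 0.977431; p₂ = l(50)/l(40) = 27,526/31,127 = 0.884313.
P(both) = p₁ × p₂ = 0.977431 × 0.884313 = 0.864355.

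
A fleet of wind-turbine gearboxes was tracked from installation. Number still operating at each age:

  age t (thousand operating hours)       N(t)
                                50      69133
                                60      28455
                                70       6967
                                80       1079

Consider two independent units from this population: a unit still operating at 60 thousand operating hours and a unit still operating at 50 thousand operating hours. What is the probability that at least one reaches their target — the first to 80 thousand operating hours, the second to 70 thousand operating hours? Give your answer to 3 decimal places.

0.135

p₁ = N(80)/N(60) = 1079/28455 = 0.037920; p₂ = N(70)/N(50) = 6967/69133 = 0.100777.
P(at least one) = 1 − (1−p₁)(1−p₂) = 1 − 0.962080 × 0.899223 = 0.134876.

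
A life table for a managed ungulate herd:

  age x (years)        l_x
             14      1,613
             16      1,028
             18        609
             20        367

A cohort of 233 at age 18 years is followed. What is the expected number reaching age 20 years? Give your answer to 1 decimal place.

140.4

The relevant probability is 367/609 = 0.602627.
Expected number = 233 × 0.602627 = 140.4.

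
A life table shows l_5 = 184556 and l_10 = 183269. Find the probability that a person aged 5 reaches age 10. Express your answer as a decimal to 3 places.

We want 5p5 = l_10/l_5.
The conditional survival probability is l_10/l_5 = 183269/184556 = 0.993027.

0.993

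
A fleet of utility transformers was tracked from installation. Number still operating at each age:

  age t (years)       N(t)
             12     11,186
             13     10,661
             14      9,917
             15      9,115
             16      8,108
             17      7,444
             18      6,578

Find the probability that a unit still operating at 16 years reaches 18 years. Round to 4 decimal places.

0.8113

The conditional survival probability is N(18)/N(16) = 6,578/8,108 = 0.811297.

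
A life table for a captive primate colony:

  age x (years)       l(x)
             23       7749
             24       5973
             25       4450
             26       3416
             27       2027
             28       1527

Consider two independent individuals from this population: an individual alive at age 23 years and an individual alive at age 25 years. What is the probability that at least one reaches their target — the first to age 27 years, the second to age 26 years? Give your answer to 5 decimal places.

p₁ = l(27)/l(23) = 2027/7749 = 0.261582; p₂ = l(26)/l(25) = 3416/4450 = 0.767640.
P(at least one) = 1 − (1−p₁)(1−p₂) = 1 − 0.738418 × 0.232360 = 0.828421.

0.82842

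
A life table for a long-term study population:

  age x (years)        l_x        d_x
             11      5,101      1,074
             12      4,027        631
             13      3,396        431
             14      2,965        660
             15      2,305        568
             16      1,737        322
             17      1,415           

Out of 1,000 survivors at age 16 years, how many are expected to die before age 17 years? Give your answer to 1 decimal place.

185.4

The relevant probability is 1 − 1,415/1,737 = 0.185377.
Expected number = 1,000 × 0.185377 = 185.4.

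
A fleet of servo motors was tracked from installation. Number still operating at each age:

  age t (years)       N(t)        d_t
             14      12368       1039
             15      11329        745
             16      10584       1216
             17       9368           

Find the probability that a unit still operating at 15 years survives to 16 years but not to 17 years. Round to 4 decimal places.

This is the probability of reaching 16 but not 17, conditional on being operational at 15: (N(16) − N(17)) / N(15).
= (10584 − 9368) / 11329 = 1216 / 11329 = 0.107335.

0.1073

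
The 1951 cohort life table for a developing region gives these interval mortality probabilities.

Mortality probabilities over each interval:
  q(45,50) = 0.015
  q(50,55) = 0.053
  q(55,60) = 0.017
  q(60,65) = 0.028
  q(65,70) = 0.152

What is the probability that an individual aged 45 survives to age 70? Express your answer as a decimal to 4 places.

0.7558

The overall survival probability is (1 − 0.015) × (1 − 0.053) × (1 − 0.017) × (1 − 0.028) × (1 − 0.152).
= 0.985 × 0.947 × 0.983 × 0.972 × 0.848 = 0.755791.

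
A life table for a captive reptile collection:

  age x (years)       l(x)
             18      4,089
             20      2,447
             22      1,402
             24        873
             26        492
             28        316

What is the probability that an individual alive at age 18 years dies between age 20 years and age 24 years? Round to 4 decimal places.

This is the probability of reaching 20 but not 24, conditional on being alive at 18: (l(20) − l(24)) / l(18).
= (2,447 − 873) / 4,089 = 1,574 / 4,089 = 0.384935.

0.3849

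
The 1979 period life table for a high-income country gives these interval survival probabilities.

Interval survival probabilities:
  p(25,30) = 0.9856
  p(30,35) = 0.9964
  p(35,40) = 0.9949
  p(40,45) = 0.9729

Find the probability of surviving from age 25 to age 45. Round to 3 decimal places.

P(survive 25→45) = 0.9856 × 0.9964 × 0.9949 × 0.9729.
= 0.950566.

0.951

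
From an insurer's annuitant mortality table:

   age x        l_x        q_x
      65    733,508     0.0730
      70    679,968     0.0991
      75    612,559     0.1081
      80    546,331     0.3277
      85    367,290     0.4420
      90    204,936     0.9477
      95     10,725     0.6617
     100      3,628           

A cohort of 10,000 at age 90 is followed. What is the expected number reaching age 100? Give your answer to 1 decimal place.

The relevant probability is 3,628/204,936 = 0.017703.
Expected number = 10,000 × 0.017703 = 177.0.

177.0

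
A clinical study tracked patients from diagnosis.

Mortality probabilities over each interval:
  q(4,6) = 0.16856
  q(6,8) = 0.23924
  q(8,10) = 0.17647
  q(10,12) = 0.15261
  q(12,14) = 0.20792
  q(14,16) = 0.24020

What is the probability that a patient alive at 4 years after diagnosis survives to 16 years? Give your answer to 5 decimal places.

0.26565

Chaining the interval survival probabilities: (1 − 0.16856) × (1 − 0.23924) × (1 − 0.17647) × (1 − 0.15261) × (1 − 0.20792) × (1 − 0.24020).
= 0.83144 × 0.76076 × 0.82353 × 0.84739 × 0.79208 × 0.75980 = 0.265650.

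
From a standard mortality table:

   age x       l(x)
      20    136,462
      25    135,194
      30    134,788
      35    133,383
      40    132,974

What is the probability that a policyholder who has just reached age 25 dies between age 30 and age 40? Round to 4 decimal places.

This is the probability of reaching 30 but not 40, conditional on being alive at 25: (l(30) − l(40)) / l(25).
= (134,788 − 132,974) / 135,194 = 1,814 / 135,194 = 0.013418.

0.0134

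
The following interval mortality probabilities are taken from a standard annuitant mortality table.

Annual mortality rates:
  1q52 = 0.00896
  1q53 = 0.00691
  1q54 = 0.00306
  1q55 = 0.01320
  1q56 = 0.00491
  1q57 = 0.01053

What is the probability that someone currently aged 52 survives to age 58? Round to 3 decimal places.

Survival from 52 to 58 is the product of surviving each interval: (1 − 0.00896) × (1 − 0.00691) × (1 − 0.00306) × (1 − 0.01320) × (1 − 0.00491) × (1 − 0.01053).
= 0.99104 × 0.99309 × 0.99694 × 0.98680 × 0.99509 × 0.98947 = 0.953329.

0.953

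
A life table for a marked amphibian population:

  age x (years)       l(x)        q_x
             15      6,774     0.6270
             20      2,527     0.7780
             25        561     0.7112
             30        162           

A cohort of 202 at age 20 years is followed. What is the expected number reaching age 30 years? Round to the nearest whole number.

13

The relevant probability is 162/2,527 = 0.064108.
Expected number = 202 × 0.064108 = 13.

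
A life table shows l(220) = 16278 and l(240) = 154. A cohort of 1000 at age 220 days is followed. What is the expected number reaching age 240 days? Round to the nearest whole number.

9

The relevant probability is 154/16278 = 0.009461.
Expected number = 1000 × 0.009461 = 9.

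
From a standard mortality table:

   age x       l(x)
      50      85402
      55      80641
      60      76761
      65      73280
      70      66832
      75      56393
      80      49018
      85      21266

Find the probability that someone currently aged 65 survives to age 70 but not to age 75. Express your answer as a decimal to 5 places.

This is the probability of reaching 70 but not 75, conditional on being alive at 65: (l(70) − l(75)) / l(65).
= (66832 − 56393) / 73280 = 10439 / 73280 = 0.142454.

0.14245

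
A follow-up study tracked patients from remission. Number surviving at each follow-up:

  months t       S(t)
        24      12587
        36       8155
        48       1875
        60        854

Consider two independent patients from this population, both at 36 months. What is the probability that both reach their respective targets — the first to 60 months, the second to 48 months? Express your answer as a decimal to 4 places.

0.0241

p₁ = S(60)/S(36) = 854/8155 = 0.104721; p₂ = S(48)/S(36) = 1875/8155 = 0.229920.
P(both) = p₁ × p₂ = 0.104721 × 0.229920 = 0.024077.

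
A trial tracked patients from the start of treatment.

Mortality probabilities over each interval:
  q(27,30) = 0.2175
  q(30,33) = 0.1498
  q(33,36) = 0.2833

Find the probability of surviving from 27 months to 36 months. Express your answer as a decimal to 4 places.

P(survive 27→36) = (1 − 0.2175) × (1 − 0.1498) × (1 − 0.2833).
= 0.7825 × 0.8502 × 0.7167 = 0.476807.

0.4768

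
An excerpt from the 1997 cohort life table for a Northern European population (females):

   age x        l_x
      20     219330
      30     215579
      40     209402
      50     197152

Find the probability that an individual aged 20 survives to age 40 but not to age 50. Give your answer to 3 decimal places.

0.056

We want 20|10q20 = (l_40 − l_50)/l_20.
This is the probability of reaching 40 but not 50, conditional on being alive at 20: (l_40 − l_50) / l_20.
= (209402 − 197152) / 219330 = 12250 / 219330 = 0.055852.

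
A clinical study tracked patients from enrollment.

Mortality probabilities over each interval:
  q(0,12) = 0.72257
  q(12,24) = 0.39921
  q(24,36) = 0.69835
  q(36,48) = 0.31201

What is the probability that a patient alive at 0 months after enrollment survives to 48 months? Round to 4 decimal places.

0.0346

Chaining the interval survival probabilities: (1 − 0.72257) × (1 − 0.39921) × (1 − 0.69835) × (1 − 0.31201).
= 0.27743 × 0.60079 × 0.30165 × 0.68799 = 0.034591.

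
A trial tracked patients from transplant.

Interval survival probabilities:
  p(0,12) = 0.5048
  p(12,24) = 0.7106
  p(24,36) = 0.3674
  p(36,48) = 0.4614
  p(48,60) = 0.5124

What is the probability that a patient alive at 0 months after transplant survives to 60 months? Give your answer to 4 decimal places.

Survival from 0 to 60 is the product of surviving each interval: 0.5048 × 0.7106 × 0.3674 × 0.4614 × 0.5124.
= 0.031158.

0.0312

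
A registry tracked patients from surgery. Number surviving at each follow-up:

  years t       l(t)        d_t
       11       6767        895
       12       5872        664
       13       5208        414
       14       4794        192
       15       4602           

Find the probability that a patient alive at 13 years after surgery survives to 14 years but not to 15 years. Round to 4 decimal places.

This is the probability of reaching 14 but not 15, conditional on being alive at 13: (l(14) − l(15)) / l(13).
= (4794 − 4602) / 5208 = 192 / 5208 = 0.036866.

0.0369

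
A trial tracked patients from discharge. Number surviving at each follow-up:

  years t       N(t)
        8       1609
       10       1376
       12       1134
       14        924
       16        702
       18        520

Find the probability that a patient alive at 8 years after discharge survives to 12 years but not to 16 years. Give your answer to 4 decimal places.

This is the probability of reaching 12 but not 16, conditional on being alive at 8: (N(12) − N(16)) / N(8).
= (1134 − 702) / 1609 = 432 / 1609 = 0.268490.

0.2685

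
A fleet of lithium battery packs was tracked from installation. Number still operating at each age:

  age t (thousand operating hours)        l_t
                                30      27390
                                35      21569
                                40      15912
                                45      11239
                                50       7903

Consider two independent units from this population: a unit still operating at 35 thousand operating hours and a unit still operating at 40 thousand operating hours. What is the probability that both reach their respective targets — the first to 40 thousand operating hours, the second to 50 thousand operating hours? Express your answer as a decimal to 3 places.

0.366

p₁ = l_40/l_35 = 15912/21569 = 0.737725; p₂ = l_50/l_40 = 7903/15912 = 0.496669.
P(both) = p₁ × p₂ = 0.737725 × 0.496669 = 0.366405.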